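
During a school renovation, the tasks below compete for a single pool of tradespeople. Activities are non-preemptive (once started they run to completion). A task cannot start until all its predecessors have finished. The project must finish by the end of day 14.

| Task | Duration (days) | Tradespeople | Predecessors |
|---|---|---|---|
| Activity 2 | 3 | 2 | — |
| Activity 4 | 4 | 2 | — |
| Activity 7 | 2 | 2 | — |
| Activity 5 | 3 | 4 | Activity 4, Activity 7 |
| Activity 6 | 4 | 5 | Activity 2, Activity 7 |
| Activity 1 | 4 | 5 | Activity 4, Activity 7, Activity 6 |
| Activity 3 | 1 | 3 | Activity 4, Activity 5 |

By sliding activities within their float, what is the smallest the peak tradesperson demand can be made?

8

Early-start (Activity 2@1, Activity 4@1, Activity 7@1, Activity 5@5, Activity 6@4, Activity 1@8, Activity 3@8) gives peak 9: d1:6  d2:6  d3:4  d4:7  d5:9  d6:9  d7:9  d8:8  d9:5  d10:5  d11:5  d12:0  d13:0  d14:0.
Shift Activity 5→8, Activity 1→11, Activity 3→11.
Schedule Activity 2@1, Activity 4@1, Activity 7@1, Activity 5@8, Activity 6@4, Activity 1@11, Activity 3@11: d1:6  d2:6  d3:4  d4:7  d5:5  d6:5  d7:5  d8:4  d9:4  d10:4  d11:8  d12:5  d13:5  d14:5 — peak 8.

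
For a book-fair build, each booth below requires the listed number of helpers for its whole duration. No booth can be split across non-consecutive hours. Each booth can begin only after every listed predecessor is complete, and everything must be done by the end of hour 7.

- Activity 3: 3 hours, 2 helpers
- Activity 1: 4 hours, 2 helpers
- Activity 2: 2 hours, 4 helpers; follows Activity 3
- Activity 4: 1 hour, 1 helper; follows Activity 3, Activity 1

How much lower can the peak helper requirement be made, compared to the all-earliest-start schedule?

2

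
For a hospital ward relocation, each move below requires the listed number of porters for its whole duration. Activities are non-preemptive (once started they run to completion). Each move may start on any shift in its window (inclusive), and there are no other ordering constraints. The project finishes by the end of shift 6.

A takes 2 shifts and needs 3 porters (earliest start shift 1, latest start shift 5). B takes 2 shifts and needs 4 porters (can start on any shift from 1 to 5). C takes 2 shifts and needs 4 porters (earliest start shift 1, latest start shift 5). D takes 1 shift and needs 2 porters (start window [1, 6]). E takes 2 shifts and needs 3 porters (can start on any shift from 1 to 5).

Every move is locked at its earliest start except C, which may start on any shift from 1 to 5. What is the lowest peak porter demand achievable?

C@1: s1:16  s2:14  s3:0  s4:0  s5:0  s6:0 → peak 16
C@2: s1:12  s2:14  s3:4  s4:0  s5:0  s6:0 → peak 14
C@3: s1:12  s2:10  s3:4  s4:4  s5:0  s6:0 → peak 12
C@4: s1:12  s2:10  s3:0  s4:4  s5:4  s6:0 → peak 12
C@5: s1:12  s2:10  s3:0  s4:0  s5:4  s6:4 → peak 12
Best is C@3, peak 12.

12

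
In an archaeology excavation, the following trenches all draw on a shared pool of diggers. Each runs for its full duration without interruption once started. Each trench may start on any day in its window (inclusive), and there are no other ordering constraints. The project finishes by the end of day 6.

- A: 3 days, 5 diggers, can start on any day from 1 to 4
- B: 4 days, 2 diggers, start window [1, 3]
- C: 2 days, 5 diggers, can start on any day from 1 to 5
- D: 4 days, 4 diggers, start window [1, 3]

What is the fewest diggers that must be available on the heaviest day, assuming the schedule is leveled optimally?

11

Early-start (A@1, B@1, C@1, D@1) gives peak 16: d1:16  d2:16  d3:11  d4:6  d5:0  d6:0.
Shift C→4.
Schedule A@1, B@1, C@4, D@1: d1:11  d2:11  d3:11  d4:11  d5:5  d6:0 — peak 11.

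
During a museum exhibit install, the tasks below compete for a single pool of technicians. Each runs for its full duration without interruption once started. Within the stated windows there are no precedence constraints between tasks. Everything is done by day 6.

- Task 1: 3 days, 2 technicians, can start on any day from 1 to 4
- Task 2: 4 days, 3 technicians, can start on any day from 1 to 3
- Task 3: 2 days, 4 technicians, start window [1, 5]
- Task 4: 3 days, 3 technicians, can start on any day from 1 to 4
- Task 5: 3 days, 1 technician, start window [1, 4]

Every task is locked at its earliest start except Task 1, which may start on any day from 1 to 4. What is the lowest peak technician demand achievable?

11

Task 1@1: d1:13  d2:13  d3:9  d4:3  d5:0  d6:0 → peak 13
Task 1@2: d1:11  d2:13  d3:9  d4:5  d5:0  d6:0 → peak 13
Task 1@3: d1:11  d2:11  d3:9  d4:5  d5:2  d6:0 → peak 11
Task 1@4: d1:11  d2:11  d3:7  d4:5  d5:2  d6:2 → peak 11
Best is Task 1@3, peak 11.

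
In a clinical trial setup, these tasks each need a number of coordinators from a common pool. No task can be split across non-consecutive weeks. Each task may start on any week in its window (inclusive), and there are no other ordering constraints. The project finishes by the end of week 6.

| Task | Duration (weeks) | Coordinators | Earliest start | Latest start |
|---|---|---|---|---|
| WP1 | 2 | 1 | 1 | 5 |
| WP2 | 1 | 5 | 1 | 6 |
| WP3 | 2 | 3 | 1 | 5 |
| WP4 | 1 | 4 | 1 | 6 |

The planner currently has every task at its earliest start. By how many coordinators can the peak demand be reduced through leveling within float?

Early-start peak: w1:13  w2:4  w3:0  w4:0  w5:0  w6:0 ⇒ 13.
Leveled (WP1@1, WP2@3, WP3@1, WP4@4): w1:4  w2:4  w3:5  w4:4  w5:0  w6:0 ⇒ 5.
Reduction 13 − 5 = 8.

8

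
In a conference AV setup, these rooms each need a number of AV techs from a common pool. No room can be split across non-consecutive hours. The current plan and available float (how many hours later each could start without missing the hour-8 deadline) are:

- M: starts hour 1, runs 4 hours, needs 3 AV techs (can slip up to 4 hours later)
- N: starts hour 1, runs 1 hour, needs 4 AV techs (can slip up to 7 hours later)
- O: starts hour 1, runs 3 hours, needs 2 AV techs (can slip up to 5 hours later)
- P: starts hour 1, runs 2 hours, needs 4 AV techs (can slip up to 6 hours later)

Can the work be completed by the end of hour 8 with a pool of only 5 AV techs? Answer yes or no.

Schedule M@1, N@5, O@1, P@6: h1:5  h2:5  h3:5  h4:3  h5:4  h6:4  h7:4  h8:0 — peak 5 ≤ 5.

yes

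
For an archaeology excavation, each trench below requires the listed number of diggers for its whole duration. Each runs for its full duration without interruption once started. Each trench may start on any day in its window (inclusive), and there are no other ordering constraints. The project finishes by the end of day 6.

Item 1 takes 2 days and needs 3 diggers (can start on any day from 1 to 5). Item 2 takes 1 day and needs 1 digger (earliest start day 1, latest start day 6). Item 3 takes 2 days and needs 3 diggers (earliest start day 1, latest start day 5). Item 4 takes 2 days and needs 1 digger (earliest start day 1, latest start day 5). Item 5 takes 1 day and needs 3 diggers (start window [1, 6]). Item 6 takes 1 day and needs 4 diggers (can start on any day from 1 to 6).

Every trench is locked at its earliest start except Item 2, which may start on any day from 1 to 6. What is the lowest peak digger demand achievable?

14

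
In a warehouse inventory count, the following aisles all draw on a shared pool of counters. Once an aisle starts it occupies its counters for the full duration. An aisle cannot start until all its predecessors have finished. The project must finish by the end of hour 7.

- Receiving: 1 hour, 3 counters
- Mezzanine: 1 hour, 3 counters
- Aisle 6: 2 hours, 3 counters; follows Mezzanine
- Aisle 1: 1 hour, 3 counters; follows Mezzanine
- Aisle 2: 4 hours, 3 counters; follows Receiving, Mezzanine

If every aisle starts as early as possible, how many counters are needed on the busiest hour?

9

Early-start schedule: Receiving@1, Mezzanine@1, Aisle 6@2, Aisle 1@2, Aisle 2@2.
Load per hour: hour 1: 6, hour 2: 9, hour 3: 6, hour 4: 3, hour 5: 3, hour 6: 0, hour 7: 0.
Peak is 9.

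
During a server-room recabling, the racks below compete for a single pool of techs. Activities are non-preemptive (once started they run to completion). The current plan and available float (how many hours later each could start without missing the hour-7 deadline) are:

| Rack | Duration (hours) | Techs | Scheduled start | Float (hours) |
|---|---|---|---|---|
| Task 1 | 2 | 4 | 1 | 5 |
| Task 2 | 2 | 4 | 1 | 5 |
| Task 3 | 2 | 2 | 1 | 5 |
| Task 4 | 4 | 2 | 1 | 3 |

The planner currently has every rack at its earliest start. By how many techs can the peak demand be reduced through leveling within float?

Early-start peak: h1:12  h2:12  h3:2  h4:2  h5:0  h6:0  h7:0 ⇒ 12.
Leveled (Task 1@1, Task 2@3, Task 3@1, Task 4@3): h1:6  h2:6  h3:6  h4:6  h5:2  h6:2  h7:0 ⇒ 6.
Reduction 12 − 6 = 6.

6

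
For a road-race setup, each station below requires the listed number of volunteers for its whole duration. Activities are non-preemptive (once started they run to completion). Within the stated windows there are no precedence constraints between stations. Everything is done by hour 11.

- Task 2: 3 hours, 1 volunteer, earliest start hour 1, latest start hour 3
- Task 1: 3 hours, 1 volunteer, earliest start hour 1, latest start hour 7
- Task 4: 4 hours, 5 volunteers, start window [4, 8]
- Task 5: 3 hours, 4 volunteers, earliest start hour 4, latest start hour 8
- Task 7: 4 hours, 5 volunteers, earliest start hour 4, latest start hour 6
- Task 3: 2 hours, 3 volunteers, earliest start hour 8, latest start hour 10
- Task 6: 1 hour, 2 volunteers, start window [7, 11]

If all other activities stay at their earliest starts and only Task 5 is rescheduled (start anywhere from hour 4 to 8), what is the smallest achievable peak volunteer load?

12

Task 5@4: h1:2  h2:2  h3:2  h4:14  h5:14  h6:14  h7:12  h8:3  h9:3  h10:0  h11:0 → peak 14
Task 5@5: h1:2  h2:2  h3:2  h4:10  h5:14  h6:14  h7:16  h8:3  h9:3  h10:0  h11:0 → peak 16
Task 5@6: h1:2  h2:2  h3:2  h4:10  h5:10  h6:14  h7:16  h8:7  h9:3  h10:0  h11:0 → peak 16
Task 5@7: h1:2  h2:2  h3:2  h4:10  h5:10  h6:10  h7:16  h8:7  h9:7  h10:0  h11:0 → peak 16
Task 5@8: h1:2  h2:2  h3:2  h4:10  h5:10  h6:10  h7:12  h8:7  h9:7  h10:4  h11:0 → peak 12
Best is Task 5@8, peak 12.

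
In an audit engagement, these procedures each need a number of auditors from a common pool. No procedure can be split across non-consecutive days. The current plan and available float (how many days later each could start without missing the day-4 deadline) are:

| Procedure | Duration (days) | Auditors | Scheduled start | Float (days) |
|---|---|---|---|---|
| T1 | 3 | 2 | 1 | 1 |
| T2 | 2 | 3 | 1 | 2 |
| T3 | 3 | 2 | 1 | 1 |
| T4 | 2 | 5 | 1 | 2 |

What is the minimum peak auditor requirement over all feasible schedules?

9

Early-start (T1@1, T2@1, T3@1, T4@1) gives peak 12: d1:12  d2:12  d3:4  d4:0.
Shift T4→3.
Schedule T1@1, T2@1, T3@1, T4@3: d1:7  d2:7  d3:9  d4:5 — peak 9.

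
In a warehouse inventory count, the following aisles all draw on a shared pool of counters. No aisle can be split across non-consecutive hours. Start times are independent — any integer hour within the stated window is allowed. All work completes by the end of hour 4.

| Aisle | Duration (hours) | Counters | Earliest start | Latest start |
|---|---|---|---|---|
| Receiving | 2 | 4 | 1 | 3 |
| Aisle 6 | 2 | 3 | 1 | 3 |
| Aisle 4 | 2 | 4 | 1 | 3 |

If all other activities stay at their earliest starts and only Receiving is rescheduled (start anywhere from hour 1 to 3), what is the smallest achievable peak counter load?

Receiving@1: h1:11  h2:11  h3:0  h4:0 → peak 11
Receiving@2: h1:7  h2:11  h3:4  h4:0 → peak 11
Receiving@3: h1:7  h2:7  h3:4  h4:4 → peak 7
Best is Receiving@3, peak 7.

7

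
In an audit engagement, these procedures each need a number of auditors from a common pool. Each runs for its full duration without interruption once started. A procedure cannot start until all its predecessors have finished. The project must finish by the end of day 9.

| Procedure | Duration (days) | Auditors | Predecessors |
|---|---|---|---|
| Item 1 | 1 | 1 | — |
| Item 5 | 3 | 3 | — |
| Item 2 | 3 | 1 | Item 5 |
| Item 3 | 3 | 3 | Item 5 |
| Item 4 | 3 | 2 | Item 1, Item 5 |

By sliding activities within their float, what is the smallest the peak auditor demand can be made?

4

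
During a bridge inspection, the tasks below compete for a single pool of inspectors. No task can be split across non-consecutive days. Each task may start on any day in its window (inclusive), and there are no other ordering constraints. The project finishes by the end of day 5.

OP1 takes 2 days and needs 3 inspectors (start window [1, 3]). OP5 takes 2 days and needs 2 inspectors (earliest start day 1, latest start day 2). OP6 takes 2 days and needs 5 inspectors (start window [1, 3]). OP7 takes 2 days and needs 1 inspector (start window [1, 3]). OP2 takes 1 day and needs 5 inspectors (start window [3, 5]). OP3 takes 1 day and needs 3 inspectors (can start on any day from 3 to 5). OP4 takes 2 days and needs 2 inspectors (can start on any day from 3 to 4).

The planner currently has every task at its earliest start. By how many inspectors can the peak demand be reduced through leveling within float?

4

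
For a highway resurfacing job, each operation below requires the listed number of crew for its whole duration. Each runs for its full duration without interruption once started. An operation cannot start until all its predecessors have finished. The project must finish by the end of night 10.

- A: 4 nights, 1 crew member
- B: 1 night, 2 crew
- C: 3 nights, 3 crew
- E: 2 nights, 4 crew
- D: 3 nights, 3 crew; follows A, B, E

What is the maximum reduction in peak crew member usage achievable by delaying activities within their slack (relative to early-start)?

6

Early-start peak: n1:10  n2:8  n3:4  n4:1  n5:3  n6:3  n7:3  n8:0  n9:0  n10:0 ⇒ 10.
Leveled (A@1, B@1, C@2, E@5, D@7): n1:3  n2:4  n3:4  n4:4  n5:4  n6:4  n7:3  n8:3  n9:3  n10:0 ⇒ 4.
Reduction 10 − 4 = 6.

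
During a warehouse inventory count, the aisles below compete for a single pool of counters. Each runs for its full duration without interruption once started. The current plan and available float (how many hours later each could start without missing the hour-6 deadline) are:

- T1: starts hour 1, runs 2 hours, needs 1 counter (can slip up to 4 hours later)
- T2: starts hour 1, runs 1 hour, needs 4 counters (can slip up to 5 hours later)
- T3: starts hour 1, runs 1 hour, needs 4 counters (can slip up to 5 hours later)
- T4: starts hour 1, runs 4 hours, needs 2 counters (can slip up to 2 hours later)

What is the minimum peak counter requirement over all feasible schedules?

Early-start (T1@1, T2@1, T3@1, T4@1) gives peak 11: h1:11  h2:3  h3:2  h4:2  h5:0  h6:0.
Shift T2→5, T3→6.
Schedule T1@1, T2@5, T3@6, T4@1: h1:3  h2:3  h3:2  h4:2  h5:4  h6:4 — peak 4.

4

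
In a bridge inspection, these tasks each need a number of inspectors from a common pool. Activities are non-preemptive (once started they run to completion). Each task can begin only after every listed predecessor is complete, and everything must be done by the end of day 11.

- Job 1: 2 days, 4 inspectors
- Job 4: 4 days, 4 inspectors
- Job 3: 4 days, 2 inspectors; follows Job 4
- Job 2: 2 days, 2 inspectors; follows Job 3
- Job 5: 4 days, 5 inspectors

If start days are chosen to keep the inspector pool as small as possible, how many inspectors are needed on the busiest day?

7

Early-start (Job 1@1, Job 4@1, Job 3@5, Job 2@9, Job 5@1) gives peak 13: d1:13  d2:13  d3:9  d4:9  d5:2  d6:2  d7:2  d8:2  d9:2  d10:2  d11:0.
Shift Job 1→5, Job 5→7.
Schedule Job 1@5, Job 4@1, Job 3@5, Job 2@9, Job 5@7: d1:4  d2:4  d3:4  d4:4  d5:6  d6:6  d7:7  d8:7  d9:7  d10:7  d11:0 — peak 7.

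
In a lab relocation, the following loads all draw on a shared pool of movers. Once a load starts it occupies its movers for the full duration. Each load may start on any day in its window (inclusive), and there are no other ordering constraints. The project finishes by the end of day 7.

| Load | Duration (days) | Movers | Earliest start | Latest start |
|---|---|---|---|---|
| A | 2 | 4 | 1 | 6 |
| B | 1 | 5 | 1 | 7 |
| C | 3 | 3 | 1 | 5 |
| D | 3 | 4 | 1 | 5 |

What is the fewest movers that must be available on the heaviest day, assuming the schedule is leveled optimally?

7

Early-start (A@1, B@1, C@1, D@1) gives peak 16: d1:16  d2:11  d3:7  d4:0  d5:0  d6:0  d7:0.
Shift B→3, C→4, D→4.
Schedule A@1, B@3, C@4, D@4: d1:4  d2:4  d3:5  d4:7  d5:7  d6:7  d7:0 — peak 7.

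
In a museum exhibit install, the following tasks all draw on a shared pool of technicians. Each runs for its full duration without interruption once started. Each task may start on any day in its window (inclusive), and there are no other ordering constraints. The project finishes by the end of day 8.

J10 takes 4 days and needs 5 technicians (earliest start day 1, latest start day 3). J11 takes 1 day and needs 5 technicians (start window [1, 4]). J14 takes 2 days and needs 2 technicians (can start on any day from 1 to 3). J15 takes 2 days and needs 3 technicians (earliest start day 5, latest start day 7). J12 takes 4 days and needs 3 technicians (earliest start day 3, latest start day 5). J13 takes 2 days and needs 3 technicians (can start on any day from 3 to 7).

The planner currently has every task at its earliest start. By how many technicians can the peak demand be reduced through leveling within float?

4

Early-start peak: d1:12  d2:7  d3:11  d4:11  d5:6  d6:6  d7:0  d8:0 ⇒ 12.
Leveled (J10@2, J11@1, J14@1, J15@6, J12@3, J13@7): d1:7  d2:7  d3:8  d4:8  d5:8  d6:6  d7:6  d8:3 ⇒ 8.
Reduction 12 − 8 = 4.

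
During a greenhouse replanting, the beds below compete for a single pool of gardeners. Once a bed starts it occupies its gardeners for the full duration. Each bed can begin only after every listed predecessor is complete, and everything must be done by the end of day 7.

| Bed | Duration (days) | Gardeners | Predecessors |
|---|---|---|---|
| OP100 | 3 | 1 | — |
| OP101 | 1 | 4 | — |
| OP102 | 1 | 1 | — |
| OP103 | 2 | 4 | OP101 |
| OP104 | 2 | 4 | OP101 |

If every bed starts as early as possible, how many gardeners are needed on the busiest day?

9

Early-start schedule: OP100@1, OP101@1, OP102@1, OP103@2, OP104@2.
Load per day: day 1: 6, day 2: 9, day 3: 9, day 4: 0, day 5: 0, day 6: 0, day 7: 0.
Peak is 9.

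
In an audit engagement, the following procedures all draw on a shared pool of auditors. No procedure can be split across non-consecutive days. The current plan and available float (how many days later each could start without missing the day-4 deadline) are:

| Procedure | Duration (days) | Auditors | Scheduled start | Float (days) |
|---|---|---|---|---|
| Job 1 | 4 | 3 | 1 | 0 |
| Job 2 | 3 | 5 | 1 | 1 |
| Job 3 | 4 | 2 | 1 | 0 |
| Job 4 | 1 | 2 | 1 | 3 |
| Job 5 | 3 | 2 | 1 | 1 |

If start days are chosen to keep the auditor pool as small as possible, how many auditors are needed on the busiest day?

12

Early-start (Job 1@1, Job 2@1, Job 3@1, Job 4@1, Job 5@1) gives peak 14: d1:14  d2:12  d3:12  d4:5.
Shift Job 5→2.
Schedule Job 1@1, Job 2@1, Job 3@1, Job 4@1, Job 5@2: d1:12  d2:12  d3:12  d4:7 — peak 12.
No arrangement of the 16 feasible schedules does better.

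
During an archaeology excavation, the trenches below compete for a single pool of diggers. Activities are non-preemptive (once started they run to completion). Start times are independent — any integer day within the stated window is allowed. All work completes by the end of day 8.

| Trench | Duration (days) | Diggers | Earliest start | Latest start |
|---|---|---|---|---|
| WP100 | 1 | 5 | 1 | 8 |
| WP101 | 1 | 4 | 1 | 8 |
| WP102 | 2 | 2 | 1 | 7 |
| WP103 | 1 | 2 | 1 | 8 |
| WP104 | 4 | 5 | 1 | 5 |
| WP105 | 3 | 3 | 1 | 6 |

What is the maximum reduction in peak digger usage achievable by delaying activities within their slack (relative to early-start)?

Early-start peak: d1:21  d2:10  d3:8  d4:5  d5:0  d6:0  d7:0  d8:0 ⇒ 21.
Leveled (WP100@1, WP101@2, WP102@3, WP103@1, WP104@5, WP105@2): d1:7  d2:7  d3:5  d4:5  d5:5  d6:5  d7:5  d8:5 ⇒ 7.
Reduction 21 − 7 = 14.

14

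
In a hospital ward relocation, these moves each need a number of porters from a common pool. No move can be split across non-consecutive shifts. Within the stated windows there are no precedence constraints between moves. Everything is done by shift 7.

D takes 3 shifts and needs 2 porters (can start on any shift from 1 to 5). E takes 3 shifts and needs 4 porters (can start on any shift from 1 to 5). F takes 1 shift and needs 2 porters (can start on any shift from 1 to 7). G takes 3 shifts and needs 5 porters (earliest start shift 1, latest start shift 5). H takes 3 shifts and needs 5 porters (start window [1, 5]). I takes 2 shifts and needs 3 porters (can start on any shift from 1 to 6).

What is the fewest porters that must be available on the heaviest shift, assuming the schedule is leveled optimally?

10

Early-start (D@1, E@1, F@1, G@1, H@1, I@1) gives peak 21: s1:21  s2:19  s3:16  s4:0  s5:0  s6:0  s7:0.
Shift G→4, H→4, I→2.
Schedule D@1, E@1, F@1, G@4, H@4, I@2: s1:8  s2:9  s3:9  s4:10  s5:10  s6:10  s7:0 — peak 10.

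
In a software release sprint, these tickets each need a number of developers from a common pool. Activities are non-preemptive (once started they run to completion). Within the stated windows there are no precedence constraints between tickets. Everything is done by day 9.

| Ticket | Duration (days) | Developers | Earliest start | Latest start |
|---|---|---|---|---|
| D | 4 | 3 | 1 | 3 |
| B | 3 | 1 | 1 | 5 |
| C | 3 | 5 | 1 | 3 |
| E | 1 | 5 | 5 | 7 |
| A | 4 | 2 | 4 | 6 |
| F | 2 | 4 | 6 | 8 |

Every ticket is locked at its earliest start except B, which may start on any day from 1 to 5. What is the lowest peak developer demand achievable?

8

B@1: d1:9  d2:9  d3:9  d4:5  d5:7  d6:6  d7:6  d8:0  d9:0 → peak 9
B@2: d1:8  d2:9  d3:9  d4:6  d5:7  d6:6  d7:6  d8:0  d9:0 → peak 9
B@3: d1:8  d2:8  d3:9  d4:6  d5:8  d6:6  d7:6  d8:0  d9:0 → peak 9
B@4: d1:8  d2:8  d3:8  d4:6  d5:8  d6:7  d7:6  d8:0  d9:0 → peak 8
B@5: d1:8  d2:8  d3:8  d4:5  d5:8  d6:7  d7:7  d8:0  d9:0 → peak 8
Best is B@4, peak 8.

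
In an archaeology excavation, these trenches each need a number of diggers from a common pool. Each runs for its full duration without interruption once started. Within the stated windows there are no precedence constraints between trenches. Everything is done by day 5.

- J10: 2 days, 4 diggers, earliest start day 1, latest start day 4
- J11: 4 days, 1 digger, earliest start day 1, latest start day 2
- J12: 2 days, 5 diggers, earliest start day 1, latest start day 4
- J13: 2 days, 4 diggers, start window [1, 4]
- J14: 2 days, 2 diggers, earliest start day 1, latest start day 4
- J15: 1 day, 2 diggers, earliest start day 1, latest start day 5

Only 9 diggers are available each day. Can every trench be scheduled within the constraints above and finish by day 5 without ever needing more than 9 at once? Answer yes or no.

Schedule J10@1, J11@1, J12@3, J13@1, J14@3, J15@5: d1:9  d2:9  d3:8  d4:8  d5:2 — peak 9 ≤ 9.

yes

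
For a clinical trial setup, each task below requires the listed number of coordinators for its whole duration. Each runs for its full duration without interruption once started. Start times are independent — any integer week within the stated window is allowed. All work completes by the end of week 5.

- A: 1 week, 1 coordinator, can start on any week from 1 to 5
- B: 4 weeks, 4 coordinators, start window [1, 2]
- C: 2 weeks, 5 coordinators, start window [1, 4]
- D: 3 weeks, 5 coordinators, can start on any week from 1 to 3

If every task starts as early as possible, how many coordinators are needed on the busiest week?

15

Early-start schedule: A@1, B@1, C@1, D@1.
Load per week: week 1: 15, week 2: 14, week 3: 9, week 4: 4, week 5: 0.
Peak is 15.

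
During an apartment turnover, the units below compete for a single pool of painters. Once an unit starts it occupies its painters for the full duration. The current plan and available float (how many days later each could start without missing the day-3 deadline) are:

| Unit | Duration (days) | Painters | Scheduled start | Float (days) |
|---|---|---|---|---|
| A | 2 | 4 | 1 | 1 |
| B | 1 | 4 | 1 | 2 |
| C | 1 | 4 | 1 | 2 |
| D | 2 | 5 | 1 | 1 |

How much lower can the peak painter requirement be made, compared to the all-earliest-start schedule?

8

Early-start peak: d1:17  d2:9  d3:0 ⇒ 17.
Leveled (A@1, B@1, C@3, D@2): d1:8  d2:9  d3:9 ⇒ 9.
Reduction 17 − 9 = 8.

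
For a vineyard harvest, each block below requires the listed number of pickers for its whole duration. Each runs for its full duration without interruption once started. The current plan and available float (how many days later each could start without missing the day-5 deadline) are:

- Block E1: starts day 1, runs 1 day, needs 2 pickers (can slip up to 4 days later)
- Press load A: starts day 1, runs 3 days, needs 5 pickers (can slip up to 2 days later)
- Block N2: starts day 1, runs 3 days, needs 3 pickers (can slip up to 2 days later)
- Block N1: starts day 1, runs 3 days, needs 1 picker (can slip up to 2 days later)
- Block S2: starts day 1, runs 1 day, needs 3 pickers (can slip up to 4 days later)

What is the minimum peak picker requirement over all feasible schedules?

9

Early-start (Block E1@1, Press load A@1, Block N2@1, Block N1@1, Block S2@1) gives peak 14: d1:14  d2:9  d3:9  d4:0  d5:0.
Shift Block N2→2, Block S2→4.
Schedule Block E1@1, Press load A@1, Block N2@2, Block N1@1, Block S2@4: d1:8  d2:9  d3:9  d4:6  d5:0 — peak 9.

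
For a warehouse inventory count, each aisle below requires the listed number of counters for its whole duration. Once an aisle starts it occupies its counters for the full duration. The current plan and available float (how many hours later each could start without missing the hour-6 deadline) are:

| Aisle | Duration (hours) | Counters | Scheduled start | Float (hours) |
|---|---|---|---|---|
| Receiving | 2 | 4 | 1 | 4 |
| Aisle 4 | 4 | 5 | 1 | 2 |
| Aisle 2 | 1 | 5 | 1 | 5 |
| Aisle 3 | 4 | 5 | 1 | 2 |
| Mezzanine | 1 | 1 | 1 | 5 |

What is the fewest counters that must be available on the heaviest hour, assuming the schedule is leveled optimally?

10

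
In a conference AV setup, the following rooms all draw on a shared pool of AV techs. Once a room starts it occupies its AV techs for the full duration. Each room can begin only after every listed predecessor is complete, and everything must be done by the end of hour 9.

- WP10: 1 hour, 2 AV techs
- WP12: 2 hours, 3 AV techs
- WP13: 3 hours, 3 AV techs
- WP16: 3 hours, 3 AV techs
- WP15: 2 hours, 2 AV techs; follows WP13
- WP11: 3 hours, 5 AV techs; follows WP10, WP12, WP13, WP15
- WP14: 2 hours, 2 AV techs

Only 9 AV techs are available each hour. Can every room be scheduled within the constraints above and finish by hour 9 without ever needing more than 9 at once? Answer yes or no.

yes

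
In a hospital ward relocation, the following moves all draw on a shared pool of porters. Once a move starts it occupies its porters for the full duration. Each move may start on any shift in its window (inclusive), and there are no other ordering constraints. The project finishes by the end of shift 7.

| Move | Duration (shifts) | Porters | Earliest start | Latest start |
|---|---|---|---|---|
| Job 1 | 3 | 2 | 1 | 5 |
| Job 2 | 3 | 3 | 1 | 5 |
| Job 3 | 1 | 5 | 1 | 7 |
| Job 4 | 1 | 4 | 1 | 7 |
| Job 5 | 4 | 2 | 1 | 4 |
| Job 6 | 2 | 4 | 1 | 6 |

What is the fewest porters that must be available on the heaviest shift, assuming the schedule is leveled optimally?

Early-start (Job 1@1, Job 2@1, Job 3@1, Job 4@1, Job 5@1, Job 6@1) gives peak 20: s1:20  s2:11  s3:7  s4:2  s5:0  s6:0  s7:0.
Shift Job 3→4, Job 4→5, Job 6→6.
Schedule Job 1@1, Job 2@1, Job 3@4, Job 4@5, Job 5@1, Job 6@6: s1:7  s2:7  s3:7  s4:7  s5:4  s6:4  s7:4 — peak 7.

7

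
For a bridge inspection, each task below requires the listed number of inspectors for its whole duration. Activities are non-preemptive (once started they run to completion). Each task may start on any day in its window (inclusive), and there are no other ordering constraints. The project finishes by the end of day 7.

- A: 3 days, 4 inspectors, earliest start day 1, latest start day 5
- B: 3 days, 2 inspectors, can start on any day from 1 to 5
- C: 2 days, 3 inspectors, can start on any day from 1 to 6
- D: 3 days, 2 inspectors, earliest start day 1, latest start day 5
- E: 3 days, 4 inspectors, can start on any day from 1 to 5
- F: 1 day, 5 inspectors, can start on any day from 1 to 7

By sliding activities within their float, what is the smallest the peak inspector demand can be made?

8

Early-start (A@1, B@1, C@1, D@1, E@1, F@1) gives peak 20: d1:20  d2:15  d3:12  d4:0  d5:0  d6:0  d7:0.
Shift C→4, E→4, F→7.
Schedule A@1, B@1, C@4, D@1, E@4, F@7: d1:8  d2:8  d3:8  d4:7  d5:7  d6:4  d7:5 — peak 8.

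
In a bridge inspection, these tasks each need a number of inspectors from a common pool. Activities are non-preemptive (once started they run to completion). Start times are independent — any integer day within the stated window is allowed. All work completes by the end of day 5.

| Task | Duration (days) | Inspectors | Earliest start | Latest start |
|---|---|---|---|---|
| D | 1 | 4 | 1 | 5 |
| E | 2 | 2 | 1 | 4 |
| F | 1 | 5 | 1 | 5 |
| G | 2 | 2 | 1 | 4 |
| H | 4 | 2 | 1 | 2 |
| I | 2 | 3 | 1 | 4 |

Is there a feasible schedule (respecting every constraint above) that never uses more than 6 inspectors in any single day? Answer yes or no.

no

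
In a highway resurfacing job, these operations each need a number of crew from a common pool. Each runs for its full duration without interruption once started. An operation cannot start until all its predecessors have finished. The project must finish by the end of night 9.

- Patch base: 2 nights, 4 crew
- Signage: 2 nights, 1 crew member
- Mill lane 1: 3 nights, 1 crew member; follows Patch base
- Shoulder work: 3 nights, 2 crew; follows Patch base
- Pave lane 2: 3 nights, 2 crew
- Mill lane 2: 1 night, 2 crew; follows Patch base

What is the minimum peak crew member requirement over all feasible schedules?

Early-start (Patch base@1, Signage@1, Mill lane 1@3, Shoulder work@3, Pave lane 2@1, Mill lane 2@3) gives peak 7: n1:7  n2:7  n3:7  n4:3  n5:3  n6:0  n7:0  n8:0  n9:0.
Shift Signage→3, Pave lane 2→6, Mill lane 2→6.
Schedule Patch base@1, Signage@3, Mill lane 1@3, Shoulder work@3, Pave lane 2@6, Mill lane 2@6: n1:4  n2:4  n3:4  n4:4  n5:3  n6:4  n7:2  n8:2  n9:0 — peak 4.

4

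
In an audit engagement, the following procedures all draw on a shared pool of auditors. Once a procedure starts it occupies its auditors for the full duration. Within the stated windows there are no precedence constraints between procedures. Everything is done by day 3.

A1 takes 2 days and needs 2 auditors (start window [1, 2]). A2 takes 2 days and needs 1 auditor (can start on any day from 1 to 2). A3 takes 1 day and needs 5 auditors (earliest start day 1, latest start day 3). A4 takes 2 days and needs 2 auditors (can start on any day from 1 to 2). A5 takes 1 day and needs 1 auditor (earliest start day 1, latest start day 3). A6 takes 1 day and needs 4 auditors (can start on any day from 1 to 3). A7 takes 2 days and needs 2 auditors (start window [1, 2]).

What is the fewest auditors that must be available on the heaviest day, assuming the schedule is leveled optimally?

Early-start (A1@1, A2@1, A3@1, A4@1, A5@1, A6@1, A7@1) gives peak 17: d1:17  d2:7  d3:0.
Shift A4→2, A5→2, A6→3, A7→2.
Schedule A1@1, A2@1, A3@1, A4@2, A5@2, A6@3, A7@2: d1:8  d2:8  d3:8 — peak 8.
Total auditor-days = 24 over 3 days ⇒ peak ≥ ⌈24/3⌉ = 8, so 8 is optimal.

8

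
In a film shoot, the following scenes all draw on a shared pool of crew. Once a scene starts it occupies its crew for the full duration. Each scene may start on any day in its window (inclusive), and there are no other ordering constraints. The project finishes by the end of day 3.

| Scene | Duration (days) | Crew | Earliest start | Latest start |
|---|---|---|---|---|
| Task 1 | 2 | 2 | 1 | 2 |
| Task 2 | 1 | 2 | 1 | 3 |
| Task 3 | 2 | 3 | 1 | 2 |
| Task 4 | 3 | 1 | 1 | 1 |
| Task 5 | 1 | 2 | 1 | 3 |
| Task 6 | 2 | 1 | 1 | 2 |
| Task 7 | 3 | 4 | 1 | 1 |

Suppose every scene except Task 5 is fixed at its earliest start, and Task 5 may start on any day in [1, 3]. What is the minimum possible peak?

Task 5@1: d1:15  d2:11  d3:5 → peak 15
Task 5@2: d1:13  d2:13  d3:5 → peak 13
Task 5@3: d1:13  d2:11  d3:7 → peak 13
Best is Task 5@2, peak 13.

13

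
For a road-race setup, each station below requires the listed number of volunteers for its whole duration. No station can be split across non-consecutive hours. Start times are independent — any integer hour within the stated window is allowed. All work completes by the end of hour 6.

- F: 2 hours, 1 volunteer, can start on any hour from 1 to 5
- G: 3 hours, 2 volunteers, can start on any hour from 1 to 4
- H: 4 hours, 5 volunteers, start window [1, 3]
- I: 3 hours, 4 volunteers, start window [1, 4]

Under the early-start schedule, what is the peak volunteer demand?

Early-start schedule: F@1, G@1, H@1, I@1.
Load per hour: hour 1: 12, hour 2: 12, hour 3: 11, hour 4: 5, hour 5: 0, hour 6: 0.
Peak is 12.

12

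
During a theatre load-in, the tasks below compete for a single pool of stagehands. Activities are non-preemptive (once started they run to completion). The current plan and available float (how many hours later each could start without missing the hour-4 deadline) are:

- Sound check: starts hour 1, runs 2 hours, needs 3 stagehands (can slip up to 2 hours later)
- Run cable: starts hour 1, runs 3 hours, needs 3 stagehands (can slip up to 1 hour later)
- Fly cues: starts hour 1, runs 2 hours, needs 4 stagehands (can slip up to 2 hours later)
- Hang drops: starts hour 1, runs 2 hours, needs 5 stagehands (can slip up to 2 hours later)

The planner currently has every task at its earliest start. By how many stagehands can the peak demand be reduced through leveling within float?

Early-start peak: h1:15  h2:15  h3:3  h4:0 ⇒ 15.
Leveled (Sound check@1, Run cable@1, Fly cues@1, Hang drops@3): h1:10  h2:10  h3:8  h4:5 ⇒ 10.
Reduction 15 − 10 = 5.

5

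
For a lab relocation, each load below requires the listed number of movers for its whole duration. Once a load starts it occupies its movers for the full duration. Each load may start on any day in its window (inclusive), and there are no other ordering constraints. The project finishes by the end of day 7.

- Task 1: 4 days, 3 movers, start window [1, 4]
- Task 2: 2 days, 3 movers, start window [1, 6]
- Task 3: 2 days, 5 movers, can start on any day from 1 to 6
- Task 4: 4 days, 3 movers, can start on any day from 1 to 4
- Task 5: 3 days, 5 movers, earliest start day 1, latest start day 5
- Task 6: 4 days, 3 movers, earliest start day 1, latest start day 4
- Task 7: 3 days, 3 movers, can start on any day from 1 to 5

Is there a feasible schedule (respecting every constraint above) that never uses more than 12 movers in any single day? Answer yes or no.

Schedule Task 1@1, Task 2@1, Task 3@6, Task 4@1, Task 5@5, Task 6@1, Task 7@3: d1:12  d2:12  d3:12  d4:12  d5:8  d6:10  d7:10 — peak 12 ≤ 12.

yes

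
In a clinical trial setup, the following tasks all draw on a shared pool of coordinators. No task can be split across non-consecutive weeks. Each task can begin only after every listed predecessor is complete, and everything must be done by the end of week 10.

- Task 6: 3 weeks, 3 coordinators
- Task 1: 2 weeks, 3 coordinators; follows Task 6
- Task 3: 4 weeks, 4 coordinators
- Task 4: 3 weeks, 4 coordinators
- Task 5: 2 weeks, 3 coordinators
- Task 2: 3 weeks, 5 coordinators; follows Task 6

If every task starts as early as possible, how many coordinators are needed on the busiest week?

Early-start schedule: Task 6@1, Task 1@4, Task 3@1, Task 4@1, Task 5@1, Task 2@4.
Load per week: week 1: 14, week 2: 14, week 3: 11, week 4: 12, week 5: 8, week 6: 5, week 7: 0, week 8: 0, week 9: 0, week 10: 0.
Peak is 14.

14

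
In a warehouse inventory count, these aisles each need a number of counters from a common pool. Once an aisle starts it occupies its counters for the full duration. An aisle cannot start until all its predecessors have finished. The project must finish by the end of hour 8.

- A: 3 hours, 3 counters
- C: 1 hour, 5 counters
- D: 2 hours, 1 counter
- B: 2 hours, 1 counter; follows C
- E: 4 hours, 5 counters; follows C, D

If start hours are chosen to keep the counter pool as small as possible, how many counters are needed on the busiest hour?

5

Early-start (A@1, C@1, D@1, B@2, E@3) gives peak 9: h1:9  h2:5  h3:9  h4:5  h5:5  h6:5  h7:0  h8:0.
Shift A→2, D→2, E→5.
Schedule A@2, C@1, D@2, B@2, E@5: h1:5  h2:5  h3:5  h4:3  h5:5  h6:5  h7:5  h8:5 — peak 5.
Total counter-hours = 38 over 8 hours ⇒ peak ≥ ⌈38/8⌉ = 5, so 5 is optimal.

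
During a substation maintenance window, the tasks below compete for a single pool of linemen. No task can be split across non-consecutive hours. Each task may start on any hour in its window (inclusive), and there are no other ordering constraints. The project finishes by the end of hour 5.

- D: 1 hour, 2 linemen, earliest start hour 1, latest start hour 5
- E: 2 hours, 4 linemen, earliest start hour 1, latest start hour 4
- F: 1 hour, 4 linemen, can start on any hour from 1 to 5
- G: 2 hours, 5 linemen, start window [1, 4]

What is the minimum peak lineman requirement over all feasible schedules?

Early-start (D@1, E@1, F@1, G@1) gives peak 15: h1:15  h2:9  h3:0  h4:0  h5:0.
Shift F→3, G→4.
Schedule D@1, E@1, F@3, G@4: h1:6  h2:4  h3:4  h4:5  h5:5 — peak 6.

6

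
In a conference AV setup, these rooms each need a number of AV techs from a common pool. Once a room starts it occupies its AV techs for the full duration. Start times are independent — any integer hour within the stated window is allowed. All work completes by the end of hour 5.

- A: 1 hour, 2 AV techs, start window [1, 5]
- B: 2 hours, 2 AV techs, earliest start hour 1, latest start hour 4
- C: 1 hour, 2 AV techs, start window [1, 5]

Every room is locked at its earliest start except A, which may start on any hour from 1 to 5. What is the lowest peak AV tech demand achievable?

A@1: h1:6  h2:2  h3:0  h4:0  h5:0 → peak 6
A@2: h1:4  h2:4  h3:0  h4:0  h5:0 → peak 4
A@3: h1:4  h2:2  h3:2  h4:0  h5:0 → peak 4
A@4: h1:4  h2:2  h3:0  h4:2  h5:0 → peak 4
A@5: h1:4  h2:2  h3:0  h4:0  h5:2 → peak 4
Best is A@2, peak 4.

4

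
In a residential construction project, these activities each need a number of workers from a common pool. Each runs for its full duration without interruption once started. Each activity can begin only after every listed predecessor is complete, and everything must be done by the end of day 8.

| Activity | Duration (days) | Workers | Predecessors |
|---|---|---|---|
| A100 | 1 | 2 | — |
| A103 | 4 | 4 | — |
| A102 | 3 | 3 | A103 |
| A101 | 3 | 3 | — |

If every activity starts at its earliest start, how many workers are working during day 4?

4

At early start, day 4 has: A103.
Demand: 4 = 4.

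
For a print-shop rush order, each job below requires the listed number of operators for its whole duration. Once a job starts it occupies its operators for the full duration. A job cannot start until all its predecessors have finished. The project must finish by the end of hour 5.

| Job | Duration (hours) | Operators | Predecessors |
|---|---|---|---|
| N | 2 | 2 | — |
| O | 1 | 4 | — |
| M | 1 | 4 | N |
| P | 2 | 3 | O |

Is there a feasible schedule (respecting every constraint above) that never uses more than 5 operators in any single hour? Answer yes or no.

Schedule N@2, O@1, M@4, P@2: h1:4  h2:5  h3:5  h4:4  h5:0 — peak 5 ≤ 5.

yes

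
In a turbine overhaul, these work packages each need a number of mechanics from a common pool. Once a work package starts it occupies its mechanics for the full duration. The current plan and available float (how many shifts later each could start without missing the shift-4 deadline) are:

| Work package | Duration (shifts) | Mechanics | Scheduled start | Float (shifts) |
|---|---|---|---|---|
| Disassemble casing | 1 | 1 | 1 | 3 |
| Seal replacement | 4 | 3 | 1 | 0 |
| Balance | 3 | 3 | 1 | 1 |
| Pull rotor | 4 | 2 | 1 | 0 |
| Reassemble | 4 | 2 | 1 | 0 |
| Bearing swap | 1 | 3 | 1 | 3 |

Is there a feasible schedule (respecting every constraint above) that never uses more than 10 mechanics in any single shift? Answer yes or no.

no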